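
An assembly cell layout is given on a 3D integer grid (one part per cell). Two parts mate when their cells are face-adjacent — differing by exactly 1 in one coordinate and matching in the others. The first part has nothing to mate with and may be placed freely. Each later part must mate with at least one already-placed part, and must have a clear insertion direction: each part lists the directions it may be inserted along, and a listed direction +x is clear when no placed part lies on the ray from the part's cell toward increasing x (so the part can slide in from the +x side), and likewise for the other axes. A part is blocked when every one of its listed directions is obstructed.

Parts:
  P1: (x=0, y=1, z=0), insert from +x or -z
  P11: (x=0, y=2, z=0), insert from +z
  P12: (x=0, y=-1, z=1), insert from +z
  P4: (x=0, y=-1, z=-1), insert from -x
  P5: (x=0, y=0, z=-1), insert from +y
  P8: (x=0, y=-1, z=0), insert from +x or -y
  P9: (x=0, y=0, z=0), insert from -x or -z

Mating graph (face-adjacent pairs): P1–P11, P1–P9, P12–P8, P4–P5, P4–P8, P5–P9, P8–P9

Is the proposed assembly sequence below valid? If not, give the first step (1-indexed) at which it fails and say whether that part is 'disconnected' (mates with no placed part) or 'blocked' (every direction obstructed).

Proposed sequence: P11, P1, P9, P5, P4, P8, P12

1. P11@(0, 2, 0) [+z clear] — {P11}
2. P1@(0, 1, 0) [+x clear] — {P1, P11}
3. P9@(0, 0, 0) [-x clear] — {P1, P11, P9}
4. P5@(0, 0, -1) [+y clear] — {P1, P11, P5, P9}
5. P4@(0, -1, -1) [-x clear] — {P1, P11, P4, P5, P9}
6. P8@(0, -1, 0) [+x clear] — {P1, P11, P4, P5, P8, P9}
7. P12@(0, -1, 1) [+z clear] — {P1, P11, P12, P4, P5, P8, P9}

Valid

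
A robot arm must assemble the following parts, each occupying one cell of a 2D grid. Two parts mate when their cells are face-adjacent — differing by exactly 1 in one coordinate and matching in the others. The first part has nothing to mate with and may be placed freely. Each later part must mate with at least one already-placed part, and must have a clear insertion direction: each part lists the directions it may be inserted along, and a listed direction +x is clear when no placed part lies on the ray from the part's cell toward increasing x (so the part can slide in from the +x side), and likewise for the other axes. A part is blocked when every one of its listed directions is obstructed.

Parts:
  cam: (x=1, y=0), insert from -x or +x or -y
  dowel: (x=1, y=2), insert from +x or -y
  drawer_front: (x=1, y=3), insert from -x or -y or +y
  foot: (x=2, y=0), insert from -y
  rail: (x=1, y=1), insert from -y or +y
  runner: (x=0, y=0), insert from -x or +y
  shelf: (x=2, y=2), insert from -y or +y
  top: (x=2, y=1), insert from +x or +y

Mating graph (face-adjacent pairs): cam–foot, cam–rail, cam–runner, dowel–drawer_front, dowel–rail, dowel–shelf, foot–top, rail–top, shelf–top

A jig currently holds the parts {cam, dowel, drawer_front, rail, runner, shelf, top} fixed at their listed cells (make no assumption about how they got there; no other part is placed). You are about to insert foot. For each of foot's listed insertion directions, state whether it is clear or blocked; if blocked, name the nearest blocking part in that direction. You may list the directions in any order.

-y: ray from foot(2, 0) has no placed part ⇒ clear

-y: clear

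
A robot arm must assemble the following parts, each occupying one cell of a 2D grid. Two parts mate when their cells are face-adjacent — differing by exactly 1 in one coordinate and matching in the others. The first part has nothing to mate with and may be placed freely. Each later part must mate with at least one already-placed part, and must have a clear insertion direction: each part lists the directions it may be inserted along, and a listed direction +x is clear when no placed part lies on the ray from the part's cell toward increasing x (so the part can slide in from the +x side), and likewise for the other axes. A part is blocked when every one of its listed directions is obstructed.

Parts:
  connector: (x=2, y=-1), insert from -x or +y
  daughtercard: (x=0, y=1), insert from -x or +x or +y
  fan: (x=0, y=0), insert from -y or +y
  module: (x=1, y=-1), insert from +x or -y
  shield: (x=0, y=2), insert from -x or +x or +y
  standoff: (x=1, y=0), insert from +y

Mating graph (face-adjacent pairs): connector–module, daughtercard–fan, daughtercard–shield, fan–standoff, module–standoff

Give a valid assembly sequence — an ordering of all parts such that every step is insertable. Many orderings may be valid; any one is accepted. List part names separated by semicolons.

1. fan@(0, 0) [-y clear] — {fan}
2. daughtercard@(0, 1) [-x clear] — {daughtercard, fan}
3. standoff@(1, 0) [+y clear] — {daughtercard, fan, standoff}
4. module@(1, -1) [+x clear] — {daughtercard, fan, module, standoff}
5. shield@(0, 2) [-x clear] — {daughtercard, fan, module, shield, standoff}
6. connector@(2, -1) [+y clear] — {connector, daughtercard, fan, module, shield, standoff}

fan; daughtercard; standoff; module; shield; connector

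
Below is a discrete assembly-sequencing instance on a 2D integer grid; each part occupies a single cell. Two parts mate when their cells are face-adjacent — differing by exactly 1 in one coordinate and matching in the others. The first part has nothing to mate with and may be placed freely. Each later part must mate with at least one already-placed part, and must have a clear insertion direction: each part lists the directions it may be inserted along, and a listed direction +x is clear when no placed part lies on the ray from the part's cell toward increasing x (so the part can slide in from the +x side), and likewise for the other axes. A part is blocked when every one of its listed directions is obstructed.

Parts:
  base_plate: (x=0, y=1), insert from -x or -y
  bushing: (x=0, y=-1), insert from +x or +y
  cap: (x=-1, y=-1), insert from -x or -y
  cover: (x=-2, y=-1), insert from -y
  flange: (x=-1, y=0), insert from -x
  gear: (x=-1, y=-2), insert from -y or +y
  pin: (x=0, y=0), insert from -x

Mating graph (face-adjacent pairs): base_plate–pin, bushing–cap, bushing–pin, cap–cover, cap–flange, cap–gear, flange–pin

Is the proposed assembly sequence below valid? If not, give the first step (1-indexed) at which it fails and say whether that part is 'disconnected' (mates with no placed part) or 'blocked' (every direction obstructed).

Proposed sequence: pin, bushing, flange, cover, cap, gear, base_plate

1. pin@(0, 0) [-x clear] — {pin}
2. bushing@(0, -1) [+x clear] — {bushing, pin}
3. flange@(-1, 0) [-x clear] — {bushing, flange, pin}
4. cover@(-2, -1) — no placed neighbour ⇒ disconnected

Invalid at step 4 (disconnected)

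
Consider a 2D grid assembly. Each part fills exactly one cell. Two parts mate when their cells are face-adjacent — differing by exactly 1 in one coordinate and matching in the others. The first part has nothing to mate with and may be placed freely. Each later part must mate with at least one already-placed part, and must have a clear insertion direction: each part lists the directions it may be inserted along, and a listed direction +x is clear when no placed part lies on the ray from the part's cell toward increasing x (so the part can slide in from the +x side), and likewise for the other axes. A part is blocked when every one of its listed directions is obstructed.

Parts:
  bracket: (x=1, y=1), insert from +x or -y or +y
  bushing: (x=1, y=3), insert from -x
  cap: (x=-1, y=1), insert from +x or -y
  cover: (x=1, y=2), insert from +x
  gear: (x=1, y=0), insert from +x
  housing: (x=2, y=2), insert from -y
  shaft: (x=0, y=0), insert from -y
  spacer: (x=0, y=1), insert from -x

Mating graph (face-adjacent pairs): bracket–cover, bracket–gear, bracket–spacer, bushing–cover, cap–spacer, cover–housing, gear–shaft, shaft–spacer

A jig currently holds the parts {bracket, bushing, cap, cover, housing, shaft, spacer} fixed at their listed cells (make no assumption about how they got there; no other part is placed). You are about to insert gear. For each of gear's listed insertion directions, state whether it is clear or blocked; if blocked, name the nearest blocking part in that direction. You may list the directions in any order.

+x: clear

+x: ray from gear(1, 0) has no placed part ⇒ clear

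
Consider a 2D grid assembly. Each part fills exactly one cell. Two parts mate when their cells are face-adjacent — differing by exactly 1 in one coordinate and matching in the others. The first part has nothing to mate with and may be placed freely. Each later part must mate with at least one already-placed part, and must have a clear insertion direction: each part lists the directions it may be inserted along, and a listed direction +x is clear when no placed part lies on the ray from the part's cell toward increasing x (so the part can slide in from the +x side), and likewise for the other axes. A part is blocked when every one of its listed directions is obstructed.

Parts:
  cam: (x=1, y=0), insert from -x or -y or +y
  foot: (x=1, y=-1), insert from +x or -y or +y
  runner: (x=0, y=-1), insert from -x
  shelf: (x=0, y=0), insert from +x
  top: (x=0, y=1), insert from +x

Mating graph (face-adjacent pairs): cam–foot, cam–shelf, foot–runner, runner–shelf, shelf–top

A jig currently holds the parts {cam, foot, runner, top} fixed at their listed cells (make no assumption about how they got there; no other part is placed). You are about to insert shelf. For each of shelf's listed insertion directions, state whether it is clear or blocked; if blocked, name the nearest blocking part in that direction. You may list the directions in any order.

+x: blocked by cam

+x: nearest on ray is cam@(1, 0) ⇒ blocked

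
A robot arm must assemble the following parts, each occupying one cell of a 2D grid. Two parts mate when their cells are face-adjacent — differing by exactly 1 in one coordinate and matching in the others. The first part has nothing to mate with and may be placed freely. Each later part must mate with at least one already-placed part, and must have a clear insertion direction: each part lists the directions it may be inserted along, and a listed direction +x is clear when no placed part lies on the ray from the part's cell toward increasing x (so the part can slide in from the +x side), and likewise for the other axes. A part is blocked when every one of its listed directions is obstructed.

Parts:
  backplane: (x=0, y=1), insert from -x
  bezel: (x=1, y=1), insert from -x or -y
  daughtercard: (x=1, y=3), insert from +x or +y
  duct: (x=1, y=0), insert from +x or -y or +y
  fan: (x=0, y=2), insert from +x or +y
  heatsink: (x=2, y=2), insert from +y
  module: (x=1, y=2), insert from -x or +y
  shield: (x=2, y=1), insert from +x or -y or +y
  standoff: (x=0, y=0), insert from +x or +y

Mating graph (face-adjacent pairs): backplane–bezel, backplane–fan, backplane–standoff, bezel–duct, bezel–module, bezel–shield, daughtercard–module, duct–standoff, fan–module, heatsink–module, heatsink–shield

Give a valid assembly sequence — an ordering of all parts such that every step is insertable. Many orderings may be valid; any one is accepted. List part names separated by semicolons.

1. shield@(2, 1) [+x clear] — {shield}
2. heatsink@(2, 2) [+y clear] — {heatsink, shield}
3. module@(1, 2) [-x clear] — {heatsink, module, shield}
4. fan@(0, 2) [+y clear] — {fan, heatsink, module, shield}
5. backplane@(0, 1) [-x clear] — {backplane, fan, heatsink, module, shield}
6. standoff@(0, 0) [+x clear] — {backplane, fan, heatsink, module, shield, standoff}
7. bezel@(1, 1) [-y clear] — {backplane, bezel, fan, heatsink, module, shield, standoff}
8. duct@(1, 0) [+x clear] — {backplane, bezel, duct, fan, heatsink, module, shield, standoff}
9. daughtercard@(1, 3) [+x clear] — {backplane, bezel, daughtercard, duct, fan, heatsink, module, shield, standoff}

shield; heatsink; module; fan; backplane; standoff; bezel; duct; daughtercard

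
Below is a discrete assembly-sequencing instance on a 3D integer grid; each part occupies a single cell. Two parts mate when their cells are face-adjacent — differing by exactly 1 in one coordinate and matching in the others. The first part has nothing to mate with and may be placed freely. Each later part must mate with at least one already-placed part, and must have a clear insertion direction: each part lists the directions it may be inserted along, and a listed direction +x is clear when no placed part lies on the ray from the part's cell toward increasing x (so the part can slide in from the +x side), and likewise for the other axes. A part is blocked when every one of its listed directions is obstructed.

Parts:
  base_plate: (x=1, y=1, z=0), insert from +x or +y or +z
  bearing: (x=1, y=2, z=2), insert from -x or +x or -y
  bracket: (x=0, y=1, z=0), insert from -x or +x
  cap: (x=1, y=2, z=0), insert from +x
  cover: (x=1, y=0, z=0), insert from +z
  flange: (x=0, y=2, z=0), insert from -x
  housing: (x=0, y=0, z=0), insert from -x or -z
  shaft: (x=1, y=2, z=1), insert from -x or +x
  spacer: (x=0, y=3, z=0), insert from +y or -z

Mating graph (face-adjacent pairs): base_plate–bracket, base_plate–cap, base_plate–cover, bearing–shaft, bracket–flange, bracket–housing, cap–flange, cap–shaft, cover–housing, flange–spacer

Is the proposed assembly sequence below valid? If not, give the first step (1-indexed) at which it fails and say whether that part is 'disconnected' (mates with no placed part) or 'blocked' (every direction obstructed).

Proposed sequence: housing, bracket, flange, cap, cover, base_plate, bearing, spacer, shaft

1. housing@(0, 0, 0) [-x clear] — {housing}
2. bracket@(0, 1, 0) [-x clear] — {bracket, housing}
3. flange@(0, 2, 0) [-x clear] — {bracket, flange, housing}
4. cap@(1, 2, 0) [+x clear] — {bracket, cap, flange, housing}
5. cover@(1, 0, 0) [+z clear] — {bracket, cap, cover, flange, housing}
6. base_plate@(1, 1, 0) [+x clear] — {base_plate, bracket, cap, cover, flange, housing}
7. bearing@(1, 2, 2) — no placed neighbour ⇒ disconnected

Invalid at step 7 (disconnected)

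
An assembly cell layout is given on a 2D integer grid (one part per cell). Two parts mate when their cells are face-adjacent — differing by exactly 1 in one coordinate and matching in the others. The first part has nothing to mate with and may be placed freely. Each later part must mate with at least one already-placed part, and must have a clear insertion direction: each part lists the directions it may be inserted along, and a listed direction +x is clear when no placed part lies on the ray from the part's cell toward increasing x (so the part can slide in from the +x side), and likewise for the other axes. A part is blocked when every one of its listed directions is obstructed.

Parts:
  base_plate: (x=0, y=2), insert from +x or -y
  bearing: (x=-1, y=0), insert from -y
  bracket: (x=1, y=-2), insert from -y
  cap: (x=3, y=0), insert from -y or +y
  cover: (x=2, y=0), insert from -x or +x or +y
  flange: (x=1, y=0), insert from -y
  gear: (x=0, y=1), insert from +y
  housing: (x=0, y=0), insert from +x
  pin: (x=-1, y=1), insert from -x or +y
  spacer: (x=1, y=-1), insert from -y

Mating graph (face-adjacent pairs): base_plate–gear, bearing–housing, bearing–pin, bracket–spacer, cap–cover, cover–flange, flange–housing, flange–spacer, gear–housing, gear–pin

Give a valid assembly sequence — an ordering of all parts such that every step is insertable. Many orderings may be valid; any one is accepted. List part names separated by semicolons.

1. housing@(0, 0) [+x clear] — {housing}
2. flange@(1, 0) [-y clear] — {flange, housing}
3. spacer@(1, -1) [-y clear] — {flange, housing, spacer}
4. cover@(2, 0) [+x clear] — {cover, flange, housing, spacer}
5. cap@(3, 0) [-y clear] — {cap, cover, flange, housing, spacer}
6. bracket@(1, -2) [-y clear] — {bracket, cap, cover, flange, housing, spacer}
7. bearing@(-1, 0) [-y clear] — {bearing, bracket, cap, cover, flange, housing, spacer}
8. pin@(-1, 1) [-x clear] — {bearing, bracket, cap, cover, flange, housing, pin, spacer}
9. gear@(0, 1) [+y clear] — {bearing, bracket, cap, cover, flange, gear, housing, pin, spacer}
10. base_plate@(0, 2) [+x clear] — {base_plate, bearing, bracket, cap, cover, flange, gear, housing, pin, spacer}

housing; flange; spacer; cover; cap; bracket; bearing; pin; gear; base_plate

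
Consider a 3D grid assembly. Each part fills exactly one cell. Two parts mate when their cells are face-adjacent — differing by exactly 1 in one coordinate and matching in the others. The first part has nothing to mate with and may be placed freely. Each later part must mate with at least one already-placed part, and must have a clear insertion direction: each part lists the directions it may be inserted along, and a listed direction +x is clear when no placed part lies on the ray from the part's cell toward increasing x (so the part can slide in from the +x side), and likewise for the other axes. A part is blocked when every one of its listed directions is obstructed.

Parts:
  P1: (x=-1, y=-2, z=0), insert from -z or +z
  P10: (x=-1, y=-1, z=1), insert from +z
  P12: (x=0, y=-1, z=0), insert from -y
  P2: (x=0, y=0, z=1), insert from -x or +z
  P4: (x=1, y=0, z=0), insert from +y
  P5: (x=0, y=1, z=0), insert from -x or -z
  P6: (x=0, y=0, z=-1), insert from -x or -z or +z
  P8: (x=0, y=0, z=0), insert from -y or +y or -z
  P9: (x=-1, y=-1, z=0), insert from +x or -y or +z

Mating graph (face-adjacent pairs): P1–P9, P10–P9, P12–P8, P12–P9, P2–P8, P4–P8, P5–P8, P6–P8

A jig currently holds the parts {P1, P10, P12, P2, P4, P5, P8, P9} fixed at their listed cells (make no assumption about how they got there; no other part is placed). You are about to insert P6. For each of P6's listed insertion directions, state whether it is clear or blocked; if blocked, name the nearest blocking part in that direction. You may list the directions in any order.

+z: blocked by P8; -x: clear; -z: clear

-x: ray from P6(0, 0, -1) has no placed part ⇒ clear
-z: ray from P6(0, 0, -1) has no placed part ⇒ clear
+z: nearest on ray is P8@(0, 0, 0) ⇒ blocked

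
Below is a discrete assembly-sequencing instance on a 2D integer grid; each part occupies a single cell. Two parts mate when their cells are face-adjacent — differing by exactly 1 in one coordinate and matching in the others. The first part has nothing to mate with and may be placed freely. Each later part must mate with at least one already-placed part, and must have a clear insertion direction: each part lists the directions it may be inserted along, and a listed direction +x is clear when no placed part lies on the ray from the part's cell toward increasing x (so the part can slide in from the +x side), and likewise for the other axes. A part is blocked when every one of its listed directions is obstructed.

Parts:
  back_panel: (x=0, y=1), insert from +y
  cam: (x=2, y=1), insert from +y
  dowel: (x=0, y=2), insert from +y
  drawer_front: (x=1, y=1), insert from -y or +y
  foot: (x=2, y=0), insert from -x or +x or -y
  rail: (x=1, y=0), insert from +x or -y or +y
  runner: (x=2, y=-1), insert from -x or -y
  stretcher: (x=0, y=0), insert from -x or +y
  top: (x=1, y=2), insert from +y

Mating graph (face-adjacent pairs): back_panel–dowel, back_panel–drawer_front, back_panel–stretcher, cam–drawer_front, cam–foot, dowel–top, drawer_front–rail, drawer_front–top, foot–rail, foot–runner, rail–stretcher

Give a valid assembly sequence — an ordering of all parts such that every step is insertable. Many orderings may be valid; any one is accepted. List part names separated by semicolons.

1. rail@(1, 0) [+x clear] — {rail}
2. drawer_front@(1, 1) [+y clear] — {drawer_front, rail}
3. foot@(2, 0) [+x clear] — {drawer_front, foot, rail}
4. runner@(2, -1) [-x clear] — {drawer_front, foot, rail, runner}
5. back_panel@(0, 1) [+y clear] — {back_panel, drawer_front, foot, rail, runner}
6. dowel@(0, 2) [+y clear] — {back_panel, dowel, drawer_front, foot, rail, runner}
7. top@(1, 2) [+y clear] — {back_panel, dowel, drawer_front, foot, rail, runner, top}
8. stretcher@(0, 0) [-x clear] — {back_panel, dowel, drawer_front, foot, rail, runner, stretcher, top}
9. cam@(2, 1) [+y clear] — {back_panel, cam, dowel, drawer_front, foot, rail, runner, stretcher, top}

rail; drawer_front; foot; runner; back_panel; dowel; top; stretcher; cam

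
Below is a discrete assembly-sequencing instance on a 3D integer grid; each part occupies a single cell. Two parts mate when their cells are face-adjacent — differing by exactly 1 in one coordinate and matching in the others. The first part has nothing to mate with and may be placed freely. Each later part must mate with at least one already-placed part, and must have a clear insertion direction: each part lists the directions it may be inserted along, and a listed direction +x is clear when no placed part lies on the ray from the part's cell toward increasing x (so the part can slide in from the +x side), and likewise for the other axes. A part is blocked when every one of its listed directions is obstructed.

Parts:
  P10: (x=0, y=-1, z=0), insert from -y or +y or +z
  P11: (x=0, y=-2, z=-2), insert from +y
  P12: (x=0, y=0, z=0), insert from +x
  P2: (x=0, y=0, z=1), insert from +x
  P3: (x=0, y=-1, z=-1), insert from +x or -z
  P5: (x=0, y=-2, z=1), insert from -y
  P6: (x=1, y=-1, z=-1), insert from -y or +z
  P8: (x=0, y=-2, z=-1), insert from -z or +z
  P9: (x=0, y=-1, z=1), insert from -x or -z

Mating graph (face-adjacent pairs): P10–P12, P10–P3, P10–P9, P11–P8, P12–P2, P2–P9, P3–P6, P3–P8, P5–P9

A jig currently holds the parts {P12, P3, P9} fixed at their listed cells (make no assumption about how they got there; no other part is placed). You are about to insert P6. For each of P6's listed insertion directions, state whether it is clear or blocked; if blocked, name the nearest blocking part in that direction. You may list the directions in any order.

+z: clear; -y: clear

-y: ray from P6(1, -1, -1) has no placed part ⇒ clear
+z: ray from P6(1, -1, -1) has no placed part ⇒ clear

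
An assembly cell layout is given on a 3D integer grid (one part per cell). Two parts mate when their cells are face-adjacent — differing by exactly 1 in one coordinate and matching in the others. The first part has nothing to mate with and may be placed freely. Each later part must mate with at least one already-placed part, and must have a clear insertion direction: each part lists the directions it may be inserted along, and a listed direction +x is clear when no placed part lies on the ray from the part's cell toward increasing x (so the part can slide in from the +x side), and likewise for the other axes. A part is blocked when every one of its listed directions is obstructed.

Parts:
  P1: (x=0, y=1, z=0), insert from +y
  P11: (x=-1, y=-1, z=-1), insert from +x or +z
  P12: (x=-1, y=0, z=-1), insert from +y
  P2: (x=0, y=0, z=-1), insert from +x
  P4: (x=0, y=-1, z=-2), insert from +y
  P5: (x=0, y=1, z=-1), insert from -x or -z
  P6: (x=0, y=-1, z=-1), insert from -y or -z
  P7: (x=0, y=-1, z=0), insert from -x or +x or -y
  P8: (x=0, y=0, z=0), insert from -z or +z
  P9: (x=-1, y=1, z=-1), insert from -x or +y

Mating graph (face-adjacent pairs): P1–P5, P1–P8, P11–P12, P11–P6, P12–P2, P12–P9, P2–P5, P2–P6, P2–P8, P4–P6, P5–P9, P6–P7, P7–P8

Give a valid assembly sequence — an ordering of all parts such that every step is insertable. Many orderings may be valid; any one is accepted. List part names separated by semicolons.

1. P4@(0, -1, -2) [+y clear] — {P4}
2. P6@(0, -1, -1) [-y clear] — {P4, P6}
3. P2@(0, 0, -1) [+x clear] — {P2, P4, P6}
4. P8@(0, 0, 0) [+z clear] — {P2, P4, P6, P8}
5. P5@(0, 1, -1) [-x clear] — {P2, P4, P5, P6, P8}
6. P7@(0, -1, 0) [-x clear] — {P2, P4, P5, P6, P7, P8}
7. P1@(0, 1, 0) [+y clear] — {P1, P2, P4, P5, P6, P7, P8}
8. P12@(-1, 0, -1) [+y clear] — {P1, P12, P2, P4, P5, P6, P7, P8}
9. P9@(-1, 1, -1) [-x clear] — {P1, P12, P2, P4, P5, P6, P7, P8, P9}
10. P11@(-1, -1, -1) [+z clear] — {P1, P11, P12, P2, P4, P5, P6, P7, P8, P9}

P4; P6; P2; P8; P5; P7; P1; P12; P9; P11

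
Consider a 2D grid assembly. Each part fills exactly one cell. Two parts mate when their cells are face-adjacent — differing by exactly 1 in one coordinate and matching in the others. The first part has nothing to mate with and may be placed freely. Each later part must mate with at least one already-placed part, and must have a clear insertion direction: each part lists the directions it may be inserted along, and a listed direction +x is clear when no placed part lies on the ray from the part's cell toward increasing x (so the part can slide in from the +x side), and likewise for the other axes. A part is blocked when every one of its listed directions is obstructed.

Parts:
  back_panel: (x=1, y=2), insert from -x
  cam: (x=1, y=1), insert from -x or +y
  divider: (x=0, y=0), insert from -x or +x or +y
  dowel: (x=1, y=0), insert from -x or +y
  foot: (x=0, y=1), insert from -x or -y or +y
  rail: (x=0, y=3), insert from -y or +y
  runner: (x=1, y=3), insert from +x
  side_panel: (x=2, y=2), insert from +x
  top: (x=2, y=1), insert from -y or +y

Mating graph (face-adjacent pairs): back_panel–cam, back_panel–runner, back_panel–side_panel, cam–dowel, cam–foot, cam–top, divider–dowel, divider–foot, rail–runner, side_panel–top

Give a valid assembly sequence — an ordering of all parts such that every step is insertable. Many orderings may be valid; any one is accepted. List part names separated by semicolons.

1. side_panel@(2, 2) [+x clear] — {side_panel}
2. back_panel@(1, 2) [-x clear] — {back_panel, side_panel}
3. top@(2, 1) [-y clear] — {back_panel, side_panel, top}
4. cam@(1, 1) [-x clear] — {back_panel, cam, side_panel, top}
5. foot@(0, 1) [-x clear] — {back_panel, cam, foot, side_panel, top}
6. dowel@(1, 0) [-x clear] — {back_panel, cam, dowel, foot, side_panel, top}
7. divider@(0, 0) [-x clear] — {back_panel, cam, divider, dowel, foot, side_panel, top}
8. runner@(1, 3) [+x clear] — {back_panel, cam, divider, dowel, foot, runner, side_panel, top}
9. rail@(0, 3) [+y clear] — {back_panel, cam, divider, dowel, foot, rail, runner, side_panel, top}

side_panel; back_panel; top; cam; foot; dowel; divider; runner; rail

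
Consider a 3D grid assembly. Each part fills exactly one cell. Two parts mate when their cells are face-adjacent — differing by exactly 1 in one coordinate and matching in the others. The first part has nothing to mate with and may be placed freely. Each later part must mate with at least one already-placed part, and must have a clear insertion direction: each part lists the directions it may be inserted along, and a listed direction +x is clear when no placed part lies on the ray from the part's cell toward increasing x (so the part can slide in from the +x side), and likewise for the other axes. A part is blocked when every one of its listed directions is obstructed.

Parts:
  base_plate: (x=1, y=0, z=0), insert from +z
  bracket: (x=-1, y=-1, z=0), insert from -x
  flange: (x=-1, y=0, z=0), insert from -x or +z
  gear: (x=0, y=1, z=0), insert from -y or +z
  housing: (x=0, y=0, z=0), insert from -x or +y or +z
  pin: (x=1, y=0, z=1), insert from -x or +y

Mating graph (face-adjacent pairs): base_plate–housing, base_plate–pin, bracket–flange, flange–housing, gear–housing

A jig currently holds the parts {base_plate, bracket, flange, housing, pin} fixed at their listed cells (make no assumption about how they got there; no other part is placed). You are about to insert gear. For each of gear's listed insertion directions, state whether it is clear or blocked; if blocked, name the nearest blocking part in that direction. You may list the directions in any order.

-y: nearest on ray is housing@(0, 0, 0) ⇒ blocked
+z: ray from gear(0, 1, 0) has no placed part ⇒ clear

+z: clear; -y: blocked by housing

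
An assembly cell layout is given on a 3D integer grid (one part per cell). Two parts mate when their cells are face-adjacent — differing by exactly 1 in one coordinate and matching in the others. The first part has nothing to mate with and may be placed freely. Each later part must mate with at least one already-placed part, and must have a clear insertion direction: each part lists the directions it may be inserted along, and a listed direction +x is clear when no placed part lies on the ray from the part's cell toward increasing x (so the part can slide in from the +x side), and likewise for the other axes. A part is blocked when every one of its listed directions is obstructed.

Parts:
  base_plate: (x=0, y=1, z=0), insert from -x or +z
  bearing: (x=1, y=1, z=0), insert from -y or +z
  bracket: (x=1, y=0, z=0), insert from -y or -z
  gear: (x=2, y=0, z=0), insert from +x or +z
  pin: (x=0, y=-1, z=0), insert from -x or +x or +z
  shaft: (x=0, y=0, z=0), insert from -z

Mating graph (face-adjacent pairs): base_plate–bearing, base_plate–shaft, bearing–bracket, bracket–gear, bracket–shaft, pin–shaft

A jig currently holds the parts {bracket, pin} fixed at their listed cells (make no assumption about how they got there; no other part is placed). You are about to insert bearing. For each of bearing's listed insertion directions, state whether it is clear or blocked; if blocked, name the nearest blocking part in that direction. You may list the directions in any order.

+z: clear; -y: blocked by bracket

-y: nearest on ray is bracket@(1, 0, 0) ⇒ blocked
+z: ray from bearing(1, 1, 0) has no placed part ⇒ clear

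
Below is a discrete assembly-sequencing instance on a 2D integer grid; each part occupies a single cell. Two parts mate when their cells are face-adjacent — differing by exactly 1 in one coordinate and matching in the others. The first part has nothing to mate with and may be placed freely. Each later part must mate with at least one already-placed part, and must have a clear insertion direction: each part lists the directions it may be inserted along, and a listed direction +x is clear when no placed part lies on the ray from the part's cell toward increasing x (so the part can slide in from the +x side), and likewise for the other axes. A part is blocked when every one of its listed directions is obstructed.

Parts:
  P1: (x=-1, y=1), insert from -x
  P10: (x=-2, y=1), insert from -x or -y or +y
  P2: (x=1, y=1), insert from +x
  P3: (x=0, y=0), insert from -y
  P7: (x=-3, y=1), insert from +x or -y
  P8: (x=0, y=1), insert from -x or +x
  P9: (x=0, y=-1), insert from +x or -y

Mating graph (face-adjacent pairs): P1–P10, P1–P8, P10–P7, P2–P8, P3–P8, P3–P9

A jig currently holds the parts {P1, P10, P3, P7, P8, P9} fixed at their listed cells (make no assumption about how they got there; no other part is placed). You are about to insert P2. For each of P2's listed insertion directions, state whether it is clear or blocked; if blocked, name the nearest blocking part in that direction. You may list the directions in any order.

+x: clear

+x: ray from P2(1, 1) has no placed part ⇒ clear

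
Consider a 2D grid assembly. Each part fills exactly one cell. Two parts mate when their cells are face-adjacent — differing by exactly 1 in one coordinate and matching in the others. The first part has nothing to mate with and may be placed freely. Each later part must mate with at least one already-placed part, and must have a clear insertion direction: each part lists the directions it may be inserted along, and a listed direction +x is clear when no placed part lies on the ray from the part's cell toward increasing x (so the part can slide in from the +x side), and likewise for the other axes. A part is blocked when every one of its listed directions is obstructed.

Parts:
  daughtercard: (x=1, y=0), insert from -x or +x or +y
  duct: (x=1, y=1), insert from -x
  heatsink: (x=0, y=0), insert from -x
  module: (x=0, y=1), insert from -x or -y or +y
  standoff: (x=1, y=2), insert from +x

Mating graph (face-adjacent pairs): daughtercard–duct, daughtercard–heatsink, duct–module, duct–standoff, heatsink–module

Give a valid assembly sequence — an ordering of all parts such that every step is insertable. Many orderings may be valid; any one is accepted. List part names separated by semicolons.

standoff; duct; module; daughtercard; heatsink

1. standoff@(1, 2) [+x clear] — {standoff}
2. duct@(1, 1) [-x clear] — {duct, standoff}
3. module@(0, 1) [-x clear] — {duct, module, standoff}
4. daughtercard@(1, 0) [-x clear] — {daughtercard, duct, module, standoff}
5. heatsink@(0, 0) [-x clear] — {daughtercard, duct, heatsink, module, standoff}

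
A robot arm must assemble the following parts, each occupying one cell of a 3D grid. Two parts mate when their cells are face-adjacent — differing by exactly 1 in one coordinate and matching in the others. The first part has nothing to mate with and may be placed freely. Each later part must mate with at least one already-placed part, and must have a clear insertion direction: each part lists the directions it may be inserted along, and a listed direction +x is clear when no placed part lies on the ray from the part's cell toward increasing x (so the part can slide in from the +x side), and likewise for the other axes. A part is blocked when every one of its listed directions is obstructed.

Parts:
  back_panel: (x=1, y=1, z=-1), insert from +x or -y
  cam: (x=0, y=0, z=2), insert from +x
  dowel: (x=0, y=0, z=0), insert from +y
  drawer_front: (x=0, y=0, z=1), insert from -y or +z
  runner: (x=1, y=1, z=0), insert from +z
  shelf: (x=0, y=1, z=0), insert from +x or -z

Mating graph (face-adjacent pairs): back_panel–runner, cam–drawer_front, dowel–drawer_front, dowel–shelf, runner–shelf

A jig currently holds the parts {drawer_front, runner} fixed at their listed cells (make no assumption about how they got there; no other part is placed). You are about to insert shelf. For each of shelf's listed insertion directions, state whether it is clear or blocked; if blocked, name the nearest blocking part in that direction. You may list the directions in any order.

+x: blocked by runner; -z: clear

+x: nearest on ray is runner@(1, 1, 0) ⇒ blocked
-z: ray from shelf(0, 1, 0) has no placed part ⇒ clear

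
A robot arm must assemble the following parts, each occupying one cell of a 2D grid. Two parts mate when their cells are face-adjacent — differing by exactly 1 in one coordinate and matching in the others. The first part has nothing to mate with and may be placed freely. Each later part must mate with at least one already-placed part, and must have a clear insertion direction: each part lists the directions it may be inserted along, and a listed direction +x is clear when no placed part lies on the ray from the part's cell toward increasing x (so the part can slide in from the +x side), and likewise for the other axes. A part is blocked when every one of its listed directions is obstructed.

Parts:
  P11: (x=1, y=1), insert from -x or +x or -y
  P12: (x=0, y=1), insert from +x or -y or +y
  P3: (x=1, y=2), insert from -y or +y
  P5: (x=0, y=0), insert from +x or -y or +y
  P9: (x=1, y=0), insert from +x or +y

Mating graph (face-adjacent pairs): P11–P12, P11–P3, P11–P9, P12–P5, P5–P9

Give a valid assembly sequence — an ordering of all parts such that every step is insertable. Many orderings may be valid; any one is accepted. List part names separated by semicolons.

1. P3@(1, 2) [-y clear] — {P3}
2. P11@(1, 1) [-x clear] — {P11, P3}
3. P12@(0, 1) [-y clear] — {P11, P12, P3}
4. P5@(0, 0) [+x clear] — {P11, P12, P3, P5}
5. P9@(1, 0) [+x clear] — {P11, P12, P3, P5, P9}

P3; P11; P12; P5; P9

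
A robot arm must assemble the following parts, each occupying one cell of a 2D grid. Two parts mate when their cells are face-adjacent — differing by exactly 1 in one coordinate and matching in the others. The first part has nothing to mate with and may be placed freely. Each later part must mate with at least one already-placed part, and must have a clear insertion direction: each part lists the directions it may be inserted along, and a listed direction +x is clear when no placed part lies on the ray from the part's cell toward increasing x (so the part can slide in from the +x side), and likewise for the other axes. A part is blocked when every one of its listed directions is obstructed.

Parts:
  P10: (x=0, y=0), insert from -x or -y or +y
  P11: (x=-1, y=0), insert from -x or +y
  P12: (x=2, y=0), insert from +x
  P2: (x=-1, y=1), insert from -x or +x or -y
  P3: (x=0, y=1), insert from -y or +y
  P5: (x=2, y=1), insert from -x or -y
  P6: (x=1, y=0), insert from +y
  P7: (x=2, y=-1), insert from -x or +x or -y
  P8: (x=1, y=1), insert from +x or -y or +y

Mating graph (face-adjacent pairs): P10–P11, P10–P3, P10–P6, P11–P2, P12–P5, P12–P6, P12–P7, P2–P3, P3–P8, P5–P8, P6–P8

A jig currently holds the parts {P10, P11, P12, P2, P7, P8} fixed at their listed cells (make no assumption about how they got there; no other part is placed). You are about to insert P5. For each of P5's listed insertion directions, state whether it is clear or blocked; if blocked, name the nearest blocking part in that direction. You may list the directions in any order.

-x: blocked by P8; -y: blocked by P12

-x: nearest on ray is P8@(1, 1) ⇒ blocked
-y: nearest on ray is P12@(2, 0) ⇒ blocked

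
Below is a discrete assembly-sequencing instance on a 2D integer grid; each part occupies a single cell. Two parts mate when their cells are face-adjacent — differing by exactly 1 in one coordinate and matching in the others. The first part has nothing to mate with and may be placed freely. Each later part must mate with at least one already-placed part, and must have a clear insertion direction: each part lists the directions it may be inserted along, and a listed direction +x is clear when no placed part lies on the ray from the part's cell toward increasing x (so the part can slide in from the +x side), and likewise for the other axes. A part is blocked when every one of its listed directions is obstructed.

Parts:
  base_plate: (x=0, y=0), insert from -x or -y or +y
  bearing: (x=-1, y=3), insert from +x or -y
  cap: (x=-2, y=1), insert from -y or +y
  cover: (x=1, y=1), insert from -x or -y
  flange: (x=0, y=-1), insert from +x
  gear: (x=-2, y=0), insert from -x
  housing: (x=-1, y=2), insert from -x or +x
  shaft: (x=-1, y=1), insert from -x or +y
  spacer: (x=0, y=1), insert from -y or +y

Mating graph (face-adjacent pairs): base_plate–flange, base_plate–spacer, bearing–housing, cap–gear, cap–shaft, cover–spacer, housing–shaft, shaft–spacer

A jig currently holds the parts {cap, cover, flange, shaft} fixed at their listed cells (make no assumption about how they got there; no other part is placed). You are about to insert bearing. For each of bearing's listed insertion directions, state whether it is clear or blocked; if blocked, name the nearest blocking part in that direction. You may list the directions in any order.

+x: ray from bearing(-1, 3) has no placed part ⇒ clear
-y: nearest on ray is shaft@(-1, 1) ⇒ blocked

+x: clear; -y: blocked by shaft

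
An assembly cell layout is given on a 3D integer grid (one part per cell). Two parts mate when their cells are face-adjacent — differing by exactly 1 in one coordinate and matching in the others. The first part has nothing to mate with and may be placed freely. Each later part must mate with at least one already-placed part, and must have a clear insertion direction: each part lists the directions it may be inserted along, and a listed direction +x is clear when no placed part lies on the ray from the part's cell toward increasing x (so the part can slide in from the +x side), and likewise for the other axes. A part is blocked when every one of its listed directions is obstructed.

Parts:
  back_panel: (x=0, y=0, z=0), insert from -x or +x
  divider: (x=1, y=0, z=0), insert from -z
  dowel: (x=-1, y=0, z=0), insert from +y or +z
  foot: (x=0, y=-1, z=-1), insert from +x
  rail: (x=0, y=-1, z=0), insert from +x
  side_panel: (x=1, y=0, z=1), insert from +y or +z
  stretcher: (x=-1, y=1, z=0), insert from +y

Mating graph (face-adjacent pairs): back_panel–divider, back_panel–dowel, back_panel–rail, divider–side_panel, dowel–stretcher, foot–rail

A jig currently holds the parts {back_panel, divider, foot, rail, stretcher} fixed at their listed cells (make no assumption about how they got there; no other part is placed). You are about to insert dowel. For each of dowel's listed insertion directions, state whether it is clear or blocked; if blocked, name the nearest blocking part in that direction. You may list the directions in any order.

+y: nearest on ray is stretcher@(-1, 1, 0) ⇒ blocked
+z: ray from dowel(-1, 0, 0) has no placed part ⇒ clear

+y: blocked by stretcher; +z: clear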